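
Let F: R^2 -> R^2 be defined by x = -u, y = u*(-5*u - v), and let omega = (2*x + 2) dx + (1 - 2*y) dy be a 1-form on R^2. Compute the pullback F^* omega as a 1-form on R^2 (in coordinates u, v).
F^* omega = (-100*u^3 - 30*u^2*v - 2*u*v^2 - 8*u - v - 2) du + (u*(-10*u^2 - 2*u*v - 1)) dv

Using F^*(f dg) = (f ∘ F) d(g ∘ F), substitute each coordinate x_i by F_i(u, v) in f_i, and replace dx_i by d F_i = (∂F_i/∂u) du + (∂F_i/∂v) dv.
  For the x component: f_1(F) = 2 - 2*u; d F_1 = (-1) du + (0) dv
  For the y component: f_2(F) = 10*u^2 + 2*u*v + 1; d F_2 = (-10*u - v) du + (-u) dv
Combining and collecting du, dv coefficients:
  coeff of du: -100*u^3 - 30*u^2*v - 2*u*v^2 - 8*u - v - 2
  coeff of dv: u*(-10*u^2 - 2*u*v - 1)
F^* omega = (-100*u^3 - 30*u^2*v - 2*u*v^2 - 8*u - v - 2) du + (u*(-10*u^2 - 2*u*v - 1)) dv.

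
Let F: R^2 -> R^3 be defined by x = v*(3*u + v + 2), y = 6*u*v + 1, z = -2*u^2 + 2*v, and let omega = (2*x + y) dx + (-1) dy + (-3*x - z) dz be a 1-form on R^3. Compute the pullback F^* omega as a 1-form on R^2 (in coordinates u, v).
F^* omega = (-8*u^3 + 36*u^2*v + 48*u*v^2 + 32*u*v + 6*v^3 + 12*v^2 - 3*v) du + (36*u^2*v + 4*u^2 + 30*u*v^2 + 18*u*v - 3*u + 4*v^3 + 6*v^2 - 6*v + 2) dv

Using F^*(f dg) = (f ∘ F) d(g ∘ F), substitute each coordinate x_i by F_i(u, v) in f_i, and replace dx_i by d F_i = (∂F_i/∂u) du + (∂F_i/∂v) dv.
  For the x component: f_1(F) = 12*u*v + 2*v^2 + 4*v + 1; d F_1 = (3*v) du + (3*u + 2*v + 2) dv
  For the y component: f_2(F) = -1; d F_2 = (6*v) du + (6*u) dv
  For the z component: f_3(F) = 2*u^2 - 9*u*v - 3*v^2 - 8*v; d F_3 = (-4*u) du + (2) dv
Combining and collecting du, dv coefficients:
  coeff of du: -8*u^3 + 36*u^2*v + 48*u*v^2 + 32*u*v + 6*v^3 + 12*v^2 - 3*v
  coeff of dv: 36*u^2*v + 4*u^2 + 30*u*v^2 + 18*u*v - 3*u + 4*v^3 + 6*v^2 - 6*v + 2
F^* omega = (-8*u^3 + 36*u^2*v + 48*u*v^2 + 32*u*v + 6*v^3 + 12*v^2 - 3*v) du + (36*u^2*v + 4*u^2 + 30*u*v^2 + 18*u*v - 3*u + 4*v^3 + 6*v^2 - 6*v + 2) dv.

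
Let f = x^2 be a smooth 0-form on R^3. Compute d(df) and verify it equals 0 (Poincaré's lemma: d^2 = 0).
d(df) = 0

Step 1: df = sum_i (∂f/∂x_i) dx_i = (2*x) dx + (0) dy + (0) dz.
Step 2: Apply d again. Using the 1-form formula, the coefficient of dx ∧ dy in d(df) is ∂^2 f/∂x ∂y - ∂^2 f/∂y ∂x = (0) - (0) = 0 (equality of mixed partials for smooth f).
Similarly for dx ∧ dz and dy ∧ dz — all coefficients vanish. So d(df) = 0.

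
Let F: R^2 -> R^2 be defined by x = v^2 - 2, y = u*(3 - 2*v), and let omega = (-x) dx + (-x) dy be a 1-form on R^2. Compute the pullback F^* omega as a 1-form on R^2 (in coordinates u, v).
F^* omega = (2*v^3 - 3*v^2 - 4*v + 6) du + (2*u*v^2 - 4*u - 2*v^3 + 4*v) dv

Using F^*(f dg) = (f ∘ F) d(g ∘ F), substitute each coordinate x_i by F_i(u, v) in f_i, and replace dx_i by d F_i = (∂F_i/∂u) du + (∂F_i/∂v) dv.
  For the x component: f_1(F) = 2 - v^2; d F_1 = (0) du + (2*v) dv
  For the y component: f_2(F) = 2 - v^2; d F_2 = (3 - 2*v) du + (-2*u) dv
Combining and collecting du, dv coefficients:
  coeff of du: 2*v^3 - 3*v^2 - 4*v + 6
  coeff of dv: 2*u*v^2 - 4*u - 2*v^3 + 4*v
F^* omega = (2*v^3 - 3*v^2 - 4*v + 6) du + (2*u*v^2 - 4*u - 2*v^3 + 4*v) dv.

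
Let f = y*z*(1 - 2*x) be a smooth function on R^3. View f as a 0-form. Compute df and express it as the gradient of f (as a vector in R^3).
df = (-2*y*z) dx + (z*(1 - 2*x)) dy + (y*(1 - 2*x)) dz; grad f = (-2*y*z, z*(1 - 2*x), y*(1 - 2*x))

For a 0-form f, d f = (∂f/∂x) dx + (∂f/∂y) dy + (∂f/∂z) dz. The components of the vector representation are exactly the entries of grad f in Cartesian coordinates:
  ∂f/∂x = -2*y*z
  ∂f/∂y = z*(1 - 2*x)
  ∂f/∂z = y*(1 - 2*x).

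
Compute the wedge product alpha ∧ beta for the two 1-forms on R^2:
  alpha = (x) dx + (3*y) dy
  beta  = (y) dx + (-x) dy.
alpha ∧ beta = (-x^2 - 3*y^2) dx ∧ dy

Distribute the wedge, using dx_i ∧ dx_j = -dx_j ∧ dx_i and dx_i ∧ dx_i = 0. For each pair (i, j) with i < j, the coefficient of dx_i ∧ dx_j in alpha ∧ beta is (alpha_i * beta_j - alpha_j * beta_i). Collecting: alpha ∧ beta = (-x^2 - 3*y^2) dx ∧ dy.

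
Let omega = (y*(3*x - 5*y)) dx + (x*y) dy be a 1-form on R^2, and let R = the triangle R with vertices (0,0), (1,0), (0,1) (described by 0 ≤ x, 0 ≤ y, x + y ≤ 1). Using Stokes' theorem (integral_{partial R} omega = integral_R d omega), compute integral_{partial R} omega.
integral_(partial R) omega = 4/3

Stokes: integral_partial_R omega = integral_R d omega with d omega = (∂Q/∂x - ∂P/∂y) dx ∧ dy.
  ∂Q/∂x = y
  ∂P/∂y = 3*x - 10*y
  integrand = ∂Q/∂x - ∂P/∂y = -3*x + 11*y.
Integrating over R: integral_0^1 integral_0^{1-x} (-3*x + 11*y) dy dx = 4/3.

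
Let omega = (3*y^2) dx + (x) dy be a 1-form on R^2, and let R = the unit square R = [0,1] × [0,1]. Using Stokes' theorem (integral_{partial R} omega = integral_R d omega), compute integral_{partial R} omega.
integral_(partial R) omega = -2

Stokes: integral_partial_R omega = integral_R d omega with d omega = (∂Q/∂x - ∂P/∂y) dx ∧ dy.
  ∂Q/∂x = 1
  ∂P/∂y = 6*y
  integrand = ∂Q/∂x - ∂P/∂y = 1 - 6*y.
Integrating over R: integral_0^1 integral_0^1 (1 - 6*y) dx dy = -2.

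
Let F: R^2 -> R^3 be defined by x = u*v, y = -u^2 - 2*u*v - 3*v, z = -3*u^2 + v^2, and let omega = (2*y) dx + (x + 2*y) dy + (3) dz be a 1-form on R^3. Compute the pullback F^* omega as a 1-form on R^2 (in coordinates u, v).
F^* omega = (4*u^3 + 8*u^2*v + 2*u*v^2 + 12*u*v - 18*u + 6*v^2) du + (2*u^3 + 2*u^2*v + 6*u^2 + 15*u*v + 24*v) dv

Using F^*(f dg) = (f ∘ F) d(g ∘ F), substitute each coordinate x_i by F_i(u, v) in f_i, and replace dx_i by d F_i = (∂F_i/∂u) du + (∂F_i/∂v) dv.
  For the x component: f_1(F) = -2*u^2 - 4*u*v - 6*v; d F_1 = (v) du + (u) dv
  For the y component: f_2(F) = -2*u^2 - 3*u*v - 6*v; d F_2 = (-2*u - 2*v) du + (-2*u - 3) dv
  For the z component: f_3(F) = 3; d F_3 = (-6*u) du + (2*v) dv
Combining and collecting du, dv coefficients:
  coeff of du: 4*u^3 + 8*u^2*v + 2*u*v^2 + 12*u*v - 18*u + 6*v^2
  coeff of dv: 2*u^3 + 2*u^2*v + 6*u^2 + 15*u*v + 24*v
F^* omega = (4*u^3 + 8*u^2*v + 2*u*v^2 + 12*u*v - 18*u + 6*v^2) du + (2*u^3 + 2*u^2*v + 6*u^2 + 15*u*v + 24*v) dv.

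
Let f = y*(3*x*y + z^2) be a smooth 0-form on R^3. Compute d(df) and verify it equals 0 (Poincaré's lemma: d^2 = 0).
d(df) = 0

Step 1: df = sum_i (∂f/∂x_i) dx_i = (3*y^2) dx + (6*x*y + z^2) dy + (2*y*z) dz.
Step 2: Apply d again. Using the 1-form formula, the coefficient of dx ∧ dy in d(df) is ∂^2 f/∂x ∂y - ∂^2 f/∂y ∂x = (6*y) - (6*y) = 0 (equality of mixed partials for smooth f).
Similarly for dx ∧ dz and dy ∧ dz — all coefficients vanish. So d(df) = 0.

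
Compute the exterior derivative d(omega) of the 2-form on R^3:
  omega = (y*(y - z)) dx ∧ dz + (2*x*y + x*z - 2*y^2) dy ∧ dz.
d(omega) = (2*z) dx ∧ dy ∧ dz

For a 2-form omega = sum_{i<j} g_{ij} dx_i ∧ dx_j, the exterior derivative is
  d(omega) = sum_{i<j} d(g_{ij}) ∧ dx_i ∧ dx_j = sum_{i<j, k} (∂g_{ij}/∂x_k) dx_k ∧ dx_i ∧ dx_j.
Expand each term, using dx_k ∧ dx_i ∧ dx_j = sgn(permutation) dx_{(a)} ∧ dx_{(b)} ∧ dx_{(c)} with (a < b < c) sorted:
  d(y*(y - z)) includes (∂/∂y)(y*(y - z)) dy = (2*y - z) dy, which multiplied by dx ∧ dz gives (-2*y + z) dx ∧ dy ∧ dz
  d(2*x*y + x*z - 2*y^2) includes (∂/∂x)(2*x*y + x*z - 2*y^2) dx = (2*y + z) dx, which multiplied by dy ∧ dz gives (2*y + z) dx ∧ dy ∧ dz
Collecting like 3-forms: d(omega) = (2*z) dx ∧ dy ∧ dz.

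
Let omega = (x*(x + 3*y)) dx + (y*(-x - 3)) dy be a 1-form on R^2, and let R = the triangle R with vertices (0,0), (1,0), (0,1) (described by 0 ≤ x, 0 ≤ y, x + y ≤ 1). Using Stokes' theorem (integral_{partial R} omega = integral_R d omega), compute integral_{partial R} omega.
integral_(partial R) omega = -2/3

Stokes: integral_partial_R omega = integral_R d omega with d omega = (∂Q/∂x - ∂P/∂y) dx ∧ dy.
  ∂Q/∂x = -y
  ∂P/∂y = 3*x
  integrand = ∂Q/∂x - ∂P/∂y = -3*x - y.
Integrating over R: integral_0^1 integral_0^{1-x} (-3*x - y) dy dx = -2/3.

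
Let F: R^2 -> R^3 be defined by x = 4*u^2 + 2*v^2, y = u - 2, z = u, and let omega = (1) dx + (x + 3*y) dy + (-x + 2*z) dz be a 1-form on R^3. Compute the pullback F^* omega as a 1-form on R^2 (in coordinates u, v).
F^* omega = (13*u - 6) du + (4*v) dv

Using F^*(f dg) = (f ∘ F) d(g ∘ F), substitute each coordinate x_i by F_i(u, v) in f_i, and replace dx_i by d F_i = (∂F_i/∂u) du + (∂F_i/∂v) dv.
  For the x component: f_1(F) = 1; d F_1 = (8*u) du + (4*v) dv
  For the y component: f_2(F) = 4*u^2 + 3*u + 2*v^2 - 6; d F_2 = (1) du + (0) dv
  For the z component: f_3(F) = -4*u^2 + 2*u - 2*v^2; d F_3 = (1) du + (0) dv
Combining and collecting du, dv coefficients:
  coeff of du: 13*u - 6
  coeff of dv: 4*v
F^* omega = (13*u - 6) du + (4*v) dv.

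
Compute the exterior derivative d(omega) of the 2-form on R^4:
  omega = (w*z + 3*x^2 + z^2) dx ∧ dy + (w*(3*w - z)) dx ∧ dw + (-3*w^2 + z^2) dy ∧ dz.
d(omega) = (w + 2*z) dx ∧ dy ∧ dz + (z) dx ∧ dy ∧ dw + (w) dx ∧ dz ∧ dw + (-6*w) dy ∧ dz ∧ dw

For a 2-form omega = sum_{i<j} g_{ij} dx_i ∧ dx_j, the exterior derivative is
  d(omega) = sum_{i<j} d(g_{ij}) ∧ dx_i ∧ dx_j = sum_{i<j, k} (∂g_{ij}/∂x_k) dx_k ∧ dx_i ∧ dx_j.
Expand each term, using dx_k ∧ dx_i ∧ dx_j = sgn(permutation) dx_{(a)} ∧ dx_{(b)} ∧ dx_{(c)} with (a < b < c) sorted:
  d(w*z + 3*x^2 + z^2) includes (∂/∂z)(w*z + 3*x^2 + z^2) dz = (w + 2*z) dz, which multiplied by dx ∧ dy gives (w + 2*z) dx ∧ dy ∧ dz
  d(w*z + 3*x^2 + z^2) includes (∂/∂w)(w*z + 3*x^2 + z^2) dw = (z) dw, which multiplied by dx ∧ dy gives (z) dx ∧ dy ∧ dw
  d(w*(3*w - z)) includes (∂/∂z)(w*(3*w - z)) dz = (-w) dz, which multiplied by dx ∧ dw gives (w) dx ∧ dz ∧ dw
  d(-3*w^2 + z^2) includes (∂/∂w)(-3*w^2 + z^2) dw = (-6*w) dw, which multiplied by dy ∧ dz gives (-6*w) dy ∧ dz ∧ dw
Collecting like 3-forms: d(omega) = (w + 2*z) dx ∧ dy ∧ dz + (z) dx ∧ dy ∧ dw + (w) dx ∧ dz ∧ dw + (-6*w) dy ∧ dz ∧ dw.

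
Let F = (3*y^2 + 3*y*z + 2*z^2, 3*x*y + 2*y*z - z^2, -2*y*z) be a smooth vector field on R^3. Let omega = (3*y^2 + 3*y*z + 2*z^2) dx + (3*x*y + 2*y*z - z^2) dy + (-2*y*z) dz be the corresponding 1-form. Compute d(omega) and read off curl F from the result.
d(omega) = (-2*y) dy ∧ dz + (3*y + 4*z) dz ∧ dx + (-3*y - 3*z) dx ∧ dy; curl F = (-2*y, 3*y + 4*z, -3*y - 3*z)

d omega = sum_{i<j} (∂f_j/∂x_i - ∂f_i/∂x_j) dx_i ∧ dx_j. Under the identification (dy ∧ dz, dz ∧ dx, dx ∧ dy) ↔ (e_x, e_y, e_z), the coefficients are exactly the components of curl F. Compute:
  ∂R/∂y - ∂Q/∂z = (-2*z) - (2*y - 2*z) = -2*y
  ∂P/∂z - ∂R/∂x = (3*y + 4*z) - (0) = 3*y + 4*z
  ∂Q/∂x - ∂P/∂y = (3*y) - (6*y + 3*z) = -3*y - 3*z.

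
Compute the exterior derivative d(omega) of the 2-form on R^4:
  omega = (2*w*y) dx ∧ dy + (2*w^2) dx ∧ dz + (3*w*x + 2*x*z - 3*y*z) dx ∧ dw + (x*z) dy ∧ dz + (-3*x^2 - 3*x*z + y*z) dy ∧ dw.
d(omega) = (-6*x + 2*y) dx ∧ dy ∧ dw + (4*w - 2*x + 3*y) dx ∧ dz ∧ dw + (z) dx ∧ dy ∧ dz + (3*x - y) dy ∧ dz ∧ dw

For a 2-form omega = sum_{i<j} g_{ij} dx_i ∧ dx_j, the exterior derivative is
  d(omega) = sum_{i<j} d(g_{ij}) ∧ dx_i ∧ dx_j = sum_{i<j, k} (∂g_{ij}/∂x_k) dx_k ∧ dx_i ∧ dx_j.
Expand each term, using dx_k ∧ dx_i ∧ dx_j = sgn(permutation) dx_{(a)} ∧ dx_{(b)} ∧ dx_{(c)} with (a < b < c) sorted:
  d(2*w*y) includes (∂/∂w)(2*w*y) dw = (2*y) dw, which multiplied by dx ∧ dy gives (2*y) dx ∧ dy ∧ dw
  d(2*w^2) includes (∂/∂w)(2*w^2) dw = (4*w) dw, which multiplied by dx ∧ dz gives (4*w) dx ∧ dz ∧ dw
  d(3*w*x + 2*x*z - 3*y*z) includes (∂/∂y)(3*w*x + 2*x*z - 3*y*z) dy = (-3*z) dy, which multiplied by dx ∧ dw gives (3*z) dx ∧ dy ∧ dw
  d(3*w*x + 2*x*z - 3*y*z) includes (∂/∂z)(3*w*x + 2*x*z - 3*y*z) dz = (2*x - 3*y) dz, which multiplied by dx ∧ dw gives (-2*x + 3*y) dx ∧ dz ∧ dw
  d(x*z) includes (∂/∂x)(x*z) dx = (z) dx, which multiplied by dy ∧ dz gives (z) dx ∧ dy ∧ dz
  d(-3*x^2 - 3*x*z + y*z) includes (∂/∂x)(-3*x^2 - 3*x*z + y*z) dx = (-6*x - 3*z) dx, which multiplied by dy ∧ dw gives (-6*x - 3*z) dx ∧ dy ∧ dw
  d(-3*x^2 - 3*x*z + y*z) includes (∂/∂z)(-3*x^2 - 3*x*z + y*z) dz = (-3*x + y) dz, which multiplied by dy ∧ dw gives (3*x - y) dy ∧ dz ∧ dw
Collecting like 3-forms: d(omega) = (-6*x + 2*y) dx ∧ dy ∧ dw + (4*w - 2*x + 3*y) dx ∧ dz ∧ dw + (z) dx ∧ dy ∧ dz + (3*x - y) dy ∧ dz ∧ dw.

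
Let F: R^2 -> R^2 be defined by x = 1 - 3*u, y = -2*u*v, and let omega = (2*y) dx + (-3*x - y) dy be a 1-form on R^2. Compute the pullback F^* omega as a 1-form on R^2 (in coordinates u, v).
F^* omega = (2*v*(-2*u*v - 3*u + 3)) du + (2*u*(-2*u*v - 9*u + 3)) dv

Using F^*(f dg) = (f ∘ F) d(g ∘ F), substitute each coordinate x_i by F_i(u, v) in f_i, and replace dx_i by d F_i = (∂F_i/∂u) du + (∂F_i/∂v) dv.
  For the x component: f_1(F) = -4*u*v; d F_1 = (-3) du + (0) dv
  For the y component: f_2(F) = 2*u*v + 9*u - 3; d F_2 = (-2*v) du + (-2*u) dv
Combining and collecting du, dv coefficients:
  coeff of du: 2*v*(-2*u*v - 3*u + 3)
  coeff of dv: 2*u*(-2*u*v - 9*u + 3)
F^* omega = (2*v*(-2*u*v - 3*u + 3)) du + (2*u*(-2*u*v - 9*u + 3)) dv.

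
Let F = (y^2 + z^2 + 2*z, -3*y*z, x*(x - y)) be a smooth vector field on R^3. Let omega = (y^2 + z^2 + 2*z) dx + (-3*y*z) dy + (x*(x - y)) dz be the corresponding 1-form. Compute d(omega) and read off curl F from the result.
d(omega) = (-x + 3*y) dy ∧ dz + (-2*x + y + 2*z + 2) dz ∧ dx + (-2*y) dx ∧ dy; curl F = (-x + 3*y, -2*x + y + 2*z + 2, -2*y)

d omega = sum_{i<j} (∂f_j/∂x_i - ∂f_i/∂x_j) dx_i ∧ dx_j. Under the identification (dy ∧ dz, dz ∧ dx, dx ∧ dy) ↔ (e_x, e_y, e_z), the coefficients are exactly the components of curl F. Compute:
  ∂R/∂y - ∂Q/∂z = (-x) - (-3*y) = -x + 3*y
  ∂P/∂z - ∂R/∂x = (2*z + 2) - (2*x - y) = -2*x + y + 2*z + 2
  ∂Q/∂x - ∂P/∂y = (0) - (2*y) = -2*y.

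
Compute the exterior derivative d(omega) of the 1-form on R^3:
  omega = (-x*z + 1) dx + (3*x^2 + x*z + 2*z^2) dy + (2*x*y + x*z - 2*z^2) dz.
d(omega) = (6*x + z) dx ∧ dy + (x + 2*y + z) dx ∧ dz + (x - 4*z) dy ∧ dz

For a 1-form omega = sum_i f_i dx_i, the exterior derivative is
  d(omega) = sum_{i < j} (∂f_j/∂x_i - ∂f_i/∂x_j) dx_i ∧ dx_j.
  coefficient of dx ∧ dy: ∂f_2/∂x - ∂f_1/∂y = ∂(3*x^2 + x*z + 2*z^2)/∂x - ∂(-x*z + 1)/∂y = 6*x + z
  coefficient of dx ∧ dz: ∂f_3/∂x - ∂f_1/∂z = ∂(2*x*y + x*z - 2*z^2)/∂x - ∂(-x*z + 1)/∂z = x + 2*y + z
  coefficient of dy ∧ dz: ∂f_3/∂y - ∂f_2/∂z = ∂(2*x*y + x*z - 2*z^2)/∂y - ∂(3*x^2 + x*z + 2*z^2)/∂z = x - 4*z
Assembling: d(omega) = (6*x + z) dx ∧ dy + (x + 2*y + z) dx ∧ dz + (x - 4*z) dy ∧ dz.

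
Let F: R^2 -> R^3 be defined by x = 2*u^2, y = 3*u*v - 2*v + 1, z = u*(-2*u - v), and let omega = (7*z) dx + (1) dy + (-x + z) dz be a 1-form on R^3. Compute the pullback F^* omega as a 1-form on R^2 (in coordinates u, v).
F^* omega = (-40*u^3 - 20*u^2*v + u*v^2 + 3*v) du + (4*u^3 + u^2*v + 3*u - 2) dv

Using F^*(f dg) = (f ∘ F) d(g ∘ F), substitute each coordinate x_i by F_i(u, v) in f_i, and replace dx_i by d F_i = (∂F_i/∂u) du + (∂F_i/∂v) dv.
  For the x component: f_1(F) = 7*u*(-2*u - v); d F_1 = (4*u) du + (0) dv
  For the y component: f_2(F) = 1; d F_2 = (3*v) du + (3*u - 2) dv
  For the z component: f_3(F) = u*(-4*u - v); d F_3 = (-4*u - v) du + (-u) dv
Combining and collecting du, dv coefficients:
  coeff of du: -40*u^3 - 20*u^2*v + u*v^2 + 3*v
  coeff of dv: 4*u^3 + u^2*v + 3*u - 2
F^* omega = (-40*u^3 - 20*u^2*v + u*v^2 + 3*v) du + (4*u^3 + u^2*v + 3*u - 2) dv.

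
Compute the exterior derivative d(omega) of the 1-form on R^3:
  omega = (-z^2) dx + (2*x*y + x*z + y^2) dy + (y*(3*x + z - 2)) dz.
d(omega) = (2*y + z) dx ∧ dy + (3*y + 2*z) dx ∧ dz + (2*x + z - 2) dy ∧ dz

For a 1-form omega = sum_i f_i dx_i, the exterior derivative is
  d(omega) = sum_{i < j} (∂f_j/∂x_i - ∂f_i/∂x_j) dx_i ∧ dx_j.
  coefficient of dx ∧ dy: ∂f_2/∂x - ∂f_1/∂y = ∂(2*x*y + x*z + y^2)/∂x - ∂(-z^2)/∂y = 2*y + z
  coefficient of dx ∧ dz: ∂f_3/∂x - ∂f_1/∂z = ∂(y*(3*x + z - 2))/∂x - ∂(-z^2)/∂z = 3*y + 2*z
  coefficient of dy ∧ dz: ∂f_3/∂y - ∂f_2/∂z = ∂(y*(3*x + z - 2))/∂y - ∂(2*x*y + x*z + y^2)/∂z = 2*x + z - 2
Assembling: d(omega) = (2*y + z) dx ∧ dy + (3*y + 2*z) dx ∧ dz + (2*x + z - 2) dy ∧ dz.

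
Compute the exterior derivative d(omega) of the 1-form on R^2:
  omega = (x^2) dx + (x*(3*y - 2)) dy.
d(omega) = (3*y - 2) dx ∧ dy

For a 1-form omega = sum_i f_i dx_i, the exterior derivative is
  d(omega) = sum_{i < j} (∂f_j/∂x_i - ∂f_i/∂x_j) dx_i ∧ dx_j.
  coefficient of dx ∧ dy: ∂f_2/∂x - ∂f_1/∂y = ∂(x*(3*y - 2))/∂x - ∂(x^2)/∂y = 3*y - 2
Assembling: d(omega) = (3*y - 2) dx ∧ dy.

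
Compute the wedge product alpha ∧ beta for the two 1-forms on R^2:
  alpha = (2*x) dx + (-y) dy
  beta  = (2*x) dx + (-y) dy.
alpha ∧ beta = 0

Distribute the wedge, using dx_i ∧ dx_j = -dx_j ∧ dx_i and dx_i ∧ dx_i = 0. For each pair (i, j) with i < j, the coefficient of dx_i ∧ dx_j in alpha ∧ beta is (alpha_i * beta_j - alpha_j * beta_i). Collecting: alpha ∧ beta = 0.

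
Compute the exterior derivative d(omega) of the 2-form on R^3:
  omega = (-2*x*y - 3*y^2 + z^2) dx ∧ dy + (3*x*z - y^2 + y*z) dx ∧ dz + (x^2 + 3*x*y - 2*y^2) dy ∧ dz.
d(omega) = (2*x + 5*y + z) dx ∧ dy ∧ dz

For a 2-form omega = sum_{i<j} g_{ij} dx_i ∧ dx_j, the exterior derivative is
  d(omega) = sum_{i<j} d(g_{ij}) ∧ dx_i ∧ dx_j = sum_{i<j, k} (∂g_{ij}/∂x_k) dx_k ∧ dx_i ∧ dx_j.
Expand each term, using dx_k ∧ dx_i ∧ dx_j = sgn(permutation) dx_{(a)} ∧ dx_{(b)} ∧ dx_{(c)} with (a < b < c) sorted:
  d(-2*x*y - 3*y^2 + z^2) includes (∂/∂z)(-2*x*y - 3*y^2 + z^2) dz = (2*z) dz, which multiplied by dx ∧ dy gives (2*z) dx ∧ dy ∧ dz
  d(3*x*z - y^2 + y*z) includes (∂/∂y)(3*x*z - y^2 + y*z) dy = (-2*y + z) dy, which multiplied by dx ∧ dz gives (2*y - z) dx ∧ dy ∧ dz
  d(x^2 + 3*x*y - 2*y^2) includes (∂/∂x)(x^2 + 3*x*y - 2*y^2) dx = (2*x + 3*y) dx, which multiplied by dy ∧ dz gives (2*x + 3*y) dx ∧ dy ∧ dz
Collecting like 3-forms: d(omega) = (2*x + 5*y + z) dx ∧ dy ∧ dz.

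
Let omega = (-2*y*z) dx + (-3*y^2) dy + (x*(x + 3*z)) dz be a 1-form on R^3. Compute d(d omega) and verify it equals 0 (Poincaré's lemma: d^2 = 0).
d(d omega) = 0

Step 1: d omega = sum_{i<j} (∂f_j/∂x_i - ∂f_i/∂x_j) dx_i ∧ dx_j:
  coeff of dx ∧ dy: 2*z
  coeff of dx ∧ dz: 2*x + 2*y + 3*z
  coeff of dy ∧ dz: 0
Step 2: Apply d again to each 2-form coefficient. The only possible 3-form in R^3 is dx ∧ dy ∧ dz, with coefficient
  ∂(coeff of dy∧dz)/∂x - ∂(coeff of dx∧dz)/∂y + ∂(coeff of dx∧dy)/∂z
  = ∂/∂x (0) - ∂/∂y (2*x + 2*y + 3*z) + ∂/∂z (2*z).
Each of these terms simplifies to sums of mixed partials that cancel in pairs. The result is 0 (by equality of mixed partials for smooth functions — Schwarz / Clairaut).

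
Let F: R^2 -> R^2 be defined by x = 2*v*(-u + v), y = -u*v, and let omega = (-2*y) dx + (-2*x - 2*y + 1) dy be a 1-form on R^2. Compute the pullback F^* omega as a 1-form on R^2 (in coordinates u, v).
F^* omega = (v*(-10*u*v + 4*v^2 - 1)) du + (u*(-10*u*v + 12*v^2 - 1)) dv

Using F^*(f dg) = (f ∘ F) d(g ∘ F), substitute each coordinate x_i by F_i(u, v) in f_i, and replace dx_i by d F_i = (∂F_i/∂u) du + (∂F_i/∂v) dv.
  For the x component: f_1(F) = 2*u*v; d F_1 = (-2*v) du + (-2*u + 4*v) dv
  For the y component: f_2(F) = 6*u*v - 4*v^2 + 1; d F_2 = (-v) du + (-u) dv
Combining and collecting du, dv coefficients:
  coeff of du: v*(-10*u*v + 4*v^2 - 1)
  coeff of dv: u*(-10*u*v + 12*v^2 - 1)
F^* omega = (v*(-10*u*v + 4*v^2 - 1)) du + (u*(-10*u*v + 12*v^2 - 1)) dv.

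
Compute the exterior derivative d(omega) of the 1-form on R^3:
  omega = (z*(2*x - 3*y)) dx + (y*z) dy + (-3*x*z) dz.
d(omega) = (3*z) dx ∧ dy + (-2*x + 3*y - 3*z) dx ∧ dz + (-y) dy ∧ dz

For a 1-form omega = sum_i f_i dx_i, the exterior derivative is
  d(omega) = sum_{i < j} (∂f_j/∂x_i - ∂f_i/∂x_j) dx_i ∧ dx_j.
  coefficient of dx ∧ dy: ∂f_2/∂x - ∂f_1/∂y = ∂(y*z)/∂x - ∂(z*(2*x - 3*y))/∂y = 3*z
  coefficient of dx ∧ dz: ∂f_3/∂x - ∂f_1/∂z = ∂(-3*x*z)/∂x - ∂(z*(2*x - 3*y))/∂z = -2*x + 3*y - 3*z
  coefficient of dy ∧ dz: ∂f_3/∂y - ∂f_2/∂z = ∂(-3*x*z)/∂y - ∂(y*z)/∂z = -y
Assembling: d(omega) = (3*z) dx ∧ dy + (-2*x + 3*y - 3*z) dx ∧ dz + (-y) dy ∧ dz.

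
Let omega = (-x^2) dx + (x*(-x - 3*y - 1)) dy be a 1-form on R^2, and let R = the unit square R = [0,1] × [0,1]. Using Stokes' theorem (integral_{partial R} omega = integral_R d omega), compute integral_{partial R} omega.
integral_(partial R) omega = -7/2

Stokes: integral_partial_R omega = integral_R d omega with d omega = (∂Q/∂x - ∂P/∂y) dx ∧ dy.
  ∂Q/∂x = -2*x - 3*y - 1
  ∂P/∂y = 0
  integrand = ∂Q/∂x - ∂P/∂y = -2*x - 3*y - 1.
Integrating over R: integral_0^1 integral_0^1 (-2*x - 3*y - 1) dx dy = -7/2.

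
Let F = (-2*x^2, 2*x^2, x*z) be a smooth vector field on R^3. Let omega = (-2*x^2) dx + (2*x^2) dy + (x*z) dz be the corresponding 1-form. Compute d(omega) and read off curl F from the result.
d(omega) = (0) dy ∧ dz + (-z) dz ∧ dx + (4*x) dx ∧ dy; curl F = (0, -z, 4*x)

d omega = sum_{i<j} (∂f_j/∂x_i - ∂f_i/∂x_j) dx_i ∧ dx_j. Under the identification (dy ∧ dz, dz ∧ dx, dx ∧ dy) ↔ (e_x, e_y, e_z), the coefficients are exactly the components of curl F. Compute:
  ∂R/∂y - ∂Q/∂z = (0) - (0) = 0
  ∂P/∂z - ∂R/∂x = (0) - (z) = -z
  ∂Q/∂x - ∂P/∂y = (4*x) - (0) = 4*x.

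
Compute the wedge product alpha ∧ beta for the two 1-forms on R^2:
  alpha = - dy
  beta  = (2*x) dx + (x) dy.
alpha ∧ beta = (2*x) dx ∧ dy

Distribute the wedge, using dx_i ∧ dx_j = -dx_j ∧ dx_i and dx_i ∧ dx_i = 0. For each pair (i, j) with i < j, the coefficient of dx_i ∧ dx_j in alpha ∧ beta is (alpha_i * beta_j - alpha_j * beta_i). Collecting: alpha ∧ beta = (2*x) dx ∧ dy.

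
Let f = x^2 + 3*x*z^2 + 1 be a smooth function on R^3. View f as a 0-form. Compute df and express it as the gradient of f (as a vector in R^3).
df = (2*x + 3*z^2) dx + (0) dy + (6*x*z) dz; grad f = (2*x + 3*z^2, 0, 6*x*z)

For a 0-form f, d f = (∂f/∂x) dx + (∂f/∂y) dy + (∂f/∂z) dz. The components of the vector representation are exactly the entries of grad f in Cartesian coordinates:
  ∂f/∂x = 2*x + 3*z^2
  ∂f/∂y = 0
  ∂f/∂z = 6*x*z.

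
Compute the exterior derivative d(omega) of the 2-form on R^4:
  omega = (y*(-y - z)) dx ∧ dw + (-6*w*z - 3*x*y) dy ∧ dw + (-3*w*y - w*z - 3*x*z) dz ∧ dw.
d(omega) = (-y + z) dx ∧ dy ∧ dw + (y - 3*z) dx ∧ dz ∧ dw + (3*w) dy ∧ dz ∧ dw

For a 2-form omega = sum_{i<j} g_{ij} dx_i ∧ dx_j, the exterior derivative is
  d(omega) = sum_{i<j} d(g_{ij}) ∧ dx_i ∧ dx_j = sum_{i<j, k} (∂g_{ij}/∂x_k) dx_k ∧ dx_i ∧ dx_j.
Expand each term, using dx_k ∧ dx_i ∧ dx_j = sgn(permutation) dx_{(a)} ∧ dx_{(b)} ∧ dx_{(c)} with (a < b < c) sorted:
  d(y*(-y - z)) includes (∂/∂y)(y*(-y - z)) dy = (-2*y - z) dy, which multiplied by dx ∧ dw gives (2*y + z) dx ∧ dy ∧ dw
  d(y*(-y - z)) includes (∂/∂z)(y*(-y - z)) dz = (-y) dz, which multiplied by dx ∧ dw gives (y) dx ∧ dz ∧ dw
  d(-6*w*z - 3*x*y) includes (∂/∂x)(-6*w*z - 3*x*y) dx = (-3*y) dx, which multiplied by dy ∧ dw gives (-3*y) dx ∧ dy ∧ dw
  d(-6*w*z - 3*x*y) includes (∂/∂z)(-6*w*z - 3*x*y) dz = (-6*w) dz, which multiplied by dy ∧ dw gives (6*w) dy ∧ dz ∧ dw
  d(-3*w*y - w*z - 3*x*z) includes (∂/∂x)(-3*w*y - w*z - 3*x*z) dx = (-3*z) dx, which multiplied by dz ∧ dw gives (-3*z) dx ∧ dz ∧ dw
  d(-3*w*y - w*z - 3*x*z) includes (∂/∂y)(-3*w*y - w*z - 3*x*z) dy = (-3*w) dy, which multiplied by dz ∧ dw gives (-3*w) dy ∧ dz ∧ dw
Collecting like 3-forms: d(omega) = (-y + z) dx ∧ dy ∧ dw + (y - 3*z) dx ∧ dz ∧ dw + (3*w) dy ∧ dz ∧ dw.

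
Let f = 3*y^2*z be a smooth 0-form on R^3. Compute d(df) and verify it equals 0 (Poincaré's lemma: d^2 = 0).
d(df) = 0

Step 1: df = sum_i (∂f/∂x_i) dx_i = (0) dx + (6*y*z) dy + (3*y^2) dz.
Step 2: Apply d again. Using the 1-form formula, the coefficient of dx ∧ dy in d(df) is ∂^2 f/∂x ∂y - ∂^2 f/∂y ∂x = (0) - (0) = 0 (equality of mixed partials for smooth f).
Similarly for dx ∧ dz and dy ∧ dz — all coefficients vanish. So d(df) = 0.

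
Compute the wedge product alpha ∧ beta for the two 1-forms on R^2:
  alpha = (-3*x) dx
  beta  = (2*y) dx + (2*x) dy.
alpha ∧ beta = (-6*x^2) dx ∧ dy

Distribute the wedge, using dx_i ∧ dx_j = -dx_j ∧ dx_i and dx_i ∧ dx_i = 0. For each pair (i, j) with i < j, the coefficient of dx_i ∧ dx_j in alpha ∧ beta is (alpha_i * beta_j - alpha_j * beta_i). Collecting: alpha ∧ beta = (-6*x^2) dx ∧ dy.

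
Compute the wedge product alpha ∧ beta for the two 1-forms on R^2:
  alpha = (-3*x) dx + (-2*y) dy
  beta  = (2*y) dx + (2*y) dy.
alpha ∧ beta = (2*y*(-3*x + 2*y)) dx ∧ dy

Distribute the wedge, using dx_i ∧ dx_j = -dx_j ∧ dx_i and dx_i ∧ dx_i = 0. For each pair (i, j) with i < j, the coefficient of dx_i ∧ dx_j in alpha ∧ beta is (alpha_i * beta_j - alpha_j * beta_i). Collecting: alpha ∧ beta = (2*y*(-3*x + 2*y)) dx ∧ dy.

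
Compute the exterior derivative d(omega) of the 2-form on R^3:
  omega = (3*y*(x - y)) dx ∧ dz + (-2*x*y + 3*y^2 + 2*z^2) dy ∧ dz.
d(omega) = (-3*x + 4*y) dx ∧ dy ∧ dz

For a 2-form omega = sum_{i<j} g_{ij} dx_i ∧ dx_j, the exterior derivative is
  d(omega) = sum_{i<j} d(g_{ij}) ∧ dx_i ∧ dx_j = sum_{i<j, k} (∂g_{ij}/∂x_k) dx_k ∧ dx_i ∧ dx_j.
Expand each term, using dx_k ∧ dx_i ∧ dx_j = sgn(permutation) dx_{(a)} ∧ dx_{(b)} ∧ dx_{(c)} with (a < b < c) sorted:
  d(3*y*(x - y)) includes (∂/∂y)(3*y*(x - y)) dy = (3*x - 6*y) dy, which multiplied by dx ∧ dz gives (-3*x + 6*y) dx ∧ dy ∧ dz
  d(-2*x*y + 3*y^2 + 2*z^2) includes (∂/∂x)(-2*x*y + 3*y^2 + 2*z^2) dx = (-2*y) dx, which multiplied by dy ∧ dz gives (-2*y) dx ∧ dy ∧ dz
Collecting like 3-forms: d(omega) = (-3*x + 4*y) dx ∧ dy ∧ dz.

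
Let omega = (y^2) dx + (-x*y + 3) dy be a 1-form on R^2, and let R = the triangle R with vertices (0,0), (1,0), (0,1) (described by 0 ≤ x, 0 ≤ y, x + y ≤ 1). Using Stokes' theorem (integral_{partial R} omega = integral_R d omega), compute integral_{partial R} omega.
integral_(partial R) omega = -1/2

Stokes: integral_partial_R omega = integral_R d omega with d omega = (∂Q/∂x - ∂P/∂y) dx ∧ dy.
  ∂Q/∂x = -y
  ∂P/∂y = 2*y
  integrand = ∂Q/∂x - ∂P/∂y = -3*y.
Integrating over R: integral_0^1 integral_0^{1-x} (-3*y) dy dx = -1/2.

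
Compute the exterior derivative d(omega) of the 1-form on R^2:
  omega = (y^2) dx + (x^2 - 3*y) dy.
d(omega) = (2*x - 2*y) dx ∧ dy

For a 1-form omega = sum_i f_i dx_i, the exterior derivative is
  d(omega) = sum_{i < j} (∂f_j/∂x_i - ∂f_i/∂x_j) dx_i ∧ dx_j.
  coefficient of dx ∧ dy: ∂f_2/∂x - ∂f_1/∂y = ∂(x^2 - 3*y)/∂x - ∂(y^2)/∂y = 2*x - 2*y
Assembling: d(omega) = (2*x - 2*y) dx ∧ dy.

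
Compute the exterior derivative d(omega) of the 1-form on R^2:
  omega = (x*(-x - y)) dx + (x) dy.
d(omega) = (x + 1) dx ∧ dy

For a 1-form omega = sum_i f_i dx_i, the exterior derivative is
  d(omega) = sum_{i < j} (∂f_j/∂x_i - ∂f_i/∂x_j) dx_i ∧ dx_j.
  coefficient of dx ∧ dy: ∂f_2/∂x - ∂f_1/∂y = ∂(x)/∂x - ∂(x*(-x - y))/∂y = x + 1
Assembling: d(omega) = (x + 1) dx ∧ dy.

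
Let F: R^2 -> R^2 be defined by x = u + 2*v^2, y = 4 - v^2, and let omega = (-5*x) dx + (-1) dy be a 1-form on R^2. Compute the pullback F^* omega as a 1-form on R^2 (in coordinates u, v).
F^* omega = (-5*u - 10*v^2) du + (2*v*(-10*u - 20*v^2 + 1)) dv

Using F^*(f dg) = (f ∘ F) d(g ∘ F), substitute each coordinate x_i by F_i(u, v) in f_i, and replace dx_i by d F_i = (∂F_i/∂u) du + (∂F_i/∂v) dv.
  For the x component: f_1(F) = -5*u - 10*v^2; d F_1 = (1) du + (4*v) dv
  For the y component: f_2(F) = -1; d F_2 = (0) du + (-2*v) dv
Combining and collecting du, dv coefficients:
  coeff of du: -5*u - 10*v^2
  coeff of dv: 2*v*(-10*u - 20*v^2 + 1)
F^* omega = (-5*u - 10*v^2) du + (2*v*(-10*u - 20*v^2 + 1)) dv.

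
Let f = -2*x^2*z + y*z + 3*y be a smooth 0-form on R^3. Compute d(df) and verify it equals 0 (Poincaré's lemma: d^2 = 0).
d(df) = 0

Step 1: df = sum_i (∂f/∂x_i) dx_i = (-4*x*z) dx + (z + 3) dy + (-2*x^2 + y) dz.
Step 2: Apply d again. Using the 1-form formula, the coefficient of dx ∧ dy in d(df) is ∂^2 f/∂x ∂y - ∂^2 f/∂y ∂x = (0) - (0) = 0 (equality of mixed partials for smooth f).
Similarly for dx ∧ dz and dy ∧ dz — all coefficients vanish. So d(df) = 0.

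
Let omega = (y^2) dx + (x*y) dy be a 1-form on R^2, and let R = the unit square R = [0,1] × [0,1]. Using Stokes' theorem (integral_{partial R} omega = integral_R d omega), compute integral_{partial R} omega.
integral_(partial R) omega = -1/2

Stokes: integral_partial_R omega = integral_R d omega with d omega = (∂Q/∂x - ∂P/∂y) dx ∧ dy.
  ∂Q/∂x = y
  ∂P/∂y = 2*y
  integrand = ∂Q/∂x - ∂P/∂y = -y.
Integrating over R: integral_0^1 integral_0^1 (-y) dx dy = -1/2.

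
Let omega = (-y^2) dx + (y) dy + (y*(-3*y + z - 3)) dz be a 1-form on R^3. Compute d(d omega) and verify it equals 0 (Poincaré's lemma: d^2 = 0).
d(d omega) = 0

Step 1: d omega = sum_{i<j} (∂f_j/∂x_i - ∂f_i/∂x_j) dx_i ∧ dx_j:
  coeff of dx ∧ dy: 2*y
  coeff of dx ∧ dz: 0
  coeff of dy ∧ dz: -6*y + z - 3
Step 2: Apply d again to each 2-form coefficient. The only possible 3-form in R^3 is dx ∧ dy ∧ dz, with coefficient
  ∂(coeff of dy∧dz)/∂x - ∂(coeff of dx∧dz)/∂y + ∂(coeff of dx∧dy)/∂z
  = ∂/∂x (-6*y + z - 3) - ∂/∂y (0) + ∂/∂z (2*y).
Each of these terms simplifies to sums of mixed partials that cancel in pairs. The result is 0 (by equality of mixed partials for smooth functions — Schwarz / Clairaut).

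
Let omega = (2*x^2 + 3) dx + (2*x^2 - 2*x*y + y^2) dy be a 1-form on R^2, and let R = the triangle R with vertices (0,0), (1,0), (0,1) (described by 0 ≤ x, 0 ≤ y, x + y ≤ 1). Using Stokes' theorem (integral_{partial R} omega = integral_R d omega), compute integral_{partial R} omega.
integral_(partial R) omega = 1/3

Stokes: integral_partial_R omega = integral_R d omega with d omega = (∂Q/∂x - ∂P/∂y) dx ∧ dy.
  ∂Q/∂x = 4*x - 2*y
  ∂P/∂y = 0
  integrand = ∂Q/∂x - ∂P/∂y = 4*x - 2*y.
Integrating over R: integral_0^1 integral_0^{1-x} (4*x - 2*y) dy dx = 1/3.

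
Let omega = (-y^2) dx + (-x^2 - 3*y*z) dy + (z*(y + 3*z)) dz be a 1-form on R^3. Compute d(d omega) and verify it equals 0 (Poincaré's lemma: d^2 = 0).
d(d omega) = 0

Step 1: d omega = sum_{i<j} (∂f_j/∂x_i - ∂f_i/∂x_j) dx_i ∧ dx_j:
  coeff of dx ∧ dy: -2*x + 2*y
  coeff of dx ∧ dz: 0
  coeff of dy ∧ dz: 3*y + z
Step 2: Apply d again to each 2-form coefficient. The only possible 3-form in R^3 is dx ∧ dy ∧ dz, with coefficient
  ∂(coeff of dy∧dz)/∂x - ∂(coeff of dx∧dz)/∂y + ∂(coeff of dx∧dy)/∂z
  = ∂/∂x (3*y + z) - ∂/∂y (0) + ∂/∂z (-2*x + 2*y).
Each of these terms simplifies to sums of mixed partials that cancel in pairs. The result is 0 (by equality of mixed partials for smooth functions — Schwarz / Clairaut).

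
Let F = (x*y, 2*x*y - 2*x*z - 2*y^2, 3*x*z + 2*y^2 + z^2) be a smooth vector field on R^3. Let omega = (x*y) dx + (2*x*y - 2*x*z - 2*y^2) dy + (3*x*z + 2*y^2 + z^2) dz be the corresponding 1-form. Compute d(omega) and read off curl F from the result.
d(omega) = (2*x + 4*y) dy ∧ dz + (-3*z) dz ∧ dx + (-x + 2*y - 2*z) dx ∧ dy; curl F = (2*x + 4*y, -3*z, -x + 2*y - 2*z)

d omega = sum_{i<j} (∂f_j/∂x_i - ∂f_i/∂x_j) dx_i ∧ dx_j. Under the identification (dy ∧ dz, dz ∧ dx, dx ∧ dy) ↔ (e_x, e_y, e_z), the coefficients are exactly the components of curl F. Compute:
  ∂R/∂y - ∂Q/∂z = (4*y) - (-2*x) = 2*x + 4*y
  ∂P/∂z - ∂R/∂x = (0) - (3*z) = -3*z
  ∂Q/∂x - ∂P/∂y = (2*y - 2*z) - (x) = -x + 2*y - 2*z.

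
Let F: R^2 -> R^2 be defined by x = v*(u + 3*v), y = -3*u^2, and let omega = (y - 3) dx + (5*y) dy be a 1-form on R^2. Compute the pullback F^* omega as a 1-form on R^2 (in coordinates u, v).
F^* omega = (90*u^3 - 3*u^2*v - 3*v) du + (-3*u^3 - 18*u^2*v - 3*u - 18*v) dv

Using F^*(f dg) = (f ∘ F) d(g ∘ F), substitute each coordinate x_i by F_i(u, v) in f_i, and replace dx_i by d F_i = (∂F_i/∂u) du + (∂F_i/∂v) dv.
  For the x component: f_1(F) = -3*u^2 - 3; d F_1 = (v) du + (u + 6*v) dv
  For the y component: f_2(F) = -15*u^2; d F_2 = (-6*u) du + (0) dv
Combining and collecting du, dv coefficients:
  coeff of du: 90*u^3 - 3*u^2*v - 3*v
  coeff of dv: -3*u^3 - 18*u^2*v - 3*u - 18*v
F^* omega = (90*u^3 - 3*u^2*v - 3*v) du + (-3*u^3 - 18*u^2*v - 3*u - 18*v) dv.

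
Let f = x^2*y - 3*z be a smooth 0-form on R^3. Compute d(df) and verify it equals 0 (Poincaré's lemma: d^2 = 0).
d(df) = 0

Step 1: df = sum_i (∂f/∂x_i) dx_i = (2*x*y) dx + (x^2) dy + (-3) dz.
Step 2: Apply d again. Using the 1-form formula, the coefficient of dx ∧ dy in d(df) is ∂^2 f/∂x ∂y - ∂^2 f/∂y ∂x = (2*x) - (2*x) = 0 (equality of mixed partials for smooth f).
Similarly for dx ∧ dz and dy ∧ dz — all coefficients vanish. So d(df) = 0.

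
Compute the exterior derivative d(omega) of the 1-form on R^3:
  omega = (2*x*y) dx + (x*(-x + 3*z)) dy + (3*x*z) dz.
d(omega) = (-4*x + 3*z) dx ∧ dy + (3*z) dx ∧ dz + (-3*x) dy ∧ dz

For a 1-form omega = sum_i f_i dx_i, the exterior derivative is
  d(omega) = sum_{i < j} (∂f_j/∂x_i - ∂f_i/∂x_j) dx_i ∧ dx_j.
  coefficient of dx ∧ dy: ∂f_2/∂x - ∂f_1/∂y = ∂(x*(-x + 3*z))/∂x - ∂(2*x*y)/∂y = -4*x + 3*z
  coefficient of dx ∧ dz: ∂f_3/∂x - ∂f_1/∂z = ∂(3*x*z)/∂x - ∂(2*x*y)/∂z = 3*z
  coefficient of dy ∧ dz: ∂f_3/∂y - ∂f_2/∂z = ∂(3*x*z)/∂y - ∂(x*(-x + 3*z))/∂z = -3*x
Assembling: d(omega) = (-4*x + 3*z) dx ∧ dy + (3*z) dx ∧ dz + (-3*x) dy ∧ dz.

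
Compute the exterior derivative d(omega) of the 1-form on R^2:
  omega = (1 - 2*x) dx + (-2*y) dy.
d(omega) = 0

For a 1-form omega = sum_i f_i dx_i, the exterior derivative is
  d(omega) = sum_{i < j} (∂f_j/∂x_i - ∂f_i/∂x_j) dx_i ∧ dx_j.

Assembling: d(omega) = 0.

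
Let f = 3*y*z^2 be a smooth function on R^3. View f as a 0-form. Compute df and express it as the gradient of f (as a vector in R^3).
df = (0) dx + (3*z^2) dy + (6*y*z) dz; grad f = (0, 3*z^2, 6*y*z)

For a 0-form f, d f = (∂f/∂x) dx + (∂f/∂y) dy + (∂f/∂z) dz. The components of the vector representation are exactly the entries of grad f in Cartesian coordinates:
  ∂f/∂x = 0
  ∂f/∂y = 3*z^2
  ∂f/∂z = 6*y*z.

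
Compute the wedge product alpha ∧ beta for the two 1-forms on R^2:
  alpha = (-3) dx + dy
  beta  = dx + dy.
alpha ∧ beta = (-4) dx ∧ dy

Distribute the wedge, using dx_i ∧ dx_j = -dx_j ∧ dx_i and dx_i ∧ dx_i = 0. For each pair (i, j) with i < j, the coefficient of dx_i ∧ dx_j in alpha ∧ beta is (alpha_i * beta_j - alpha_j * beta_i). Collecting: alpha ∧ beta = (-4) dx ∧ dy.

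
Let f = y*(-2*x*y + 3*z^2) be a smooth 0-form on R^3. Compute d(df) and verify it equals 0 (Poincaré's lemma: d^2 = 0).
d(df) = 0

Step 1: df = sum_i (∂f/∂x_i) dx_i = (-2*y^2) dx + (-4*x*y + 3*z^2) dy + (6*y*z) dz.
Step 2: Apply d again. Using the 1-form formula, the coefficient of dx ∧ dy in d(df) is ∂^2 f/∂x ∂y - ∂^2 f/∂y ∂x = (-4*y) - (-4*y) = 0 (equality of mixed partials for smooth f).
Similarly for dx ∧ dz and dy ∧ dz — all coefficients vanish. So d(df) = 0.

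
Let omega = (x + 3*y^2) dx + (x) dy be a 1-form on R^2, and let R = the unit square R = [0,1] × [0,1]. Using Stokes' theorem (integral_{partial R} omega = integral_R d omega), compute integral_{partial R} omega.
integral_(partial R) omega = -2

Stokes: integral_partial_R omega = integral_R d omega with d omega = (∂Q/∂x - ∂P/∂y) dx ∧ dy.
  ∂Q/∂x = 1
  ∂P/∂y = 6*y
  integrand = ∂Q/∂x - ∂P/∂y = 1 - 6*y.
Integrating over R: integral_0^1 integral_0^1 (1 - 6*y) dx dy = -2.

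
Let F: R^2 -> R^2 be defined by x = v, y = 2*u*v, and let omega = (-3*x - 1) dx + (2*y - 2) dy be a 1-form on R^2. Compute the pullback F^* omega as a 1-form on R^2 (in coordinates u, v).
F^* omega = (4*v*(2*u*v - 1)) du + (8*u^2*v - 4*u - 3*v - 1) dv

Using F^*(f dg) = (f ∘ F) d(g ∘ F), substitute each coordinate x_i by F_i(u, v) in f_i, and replace dx_i by d F_i = (∂F_i/∂u) du + (∂F_i/∂v) dv.
  For the x component: f_1(F) = -3*v - 1; d F_1 = (0) du + (1) dv
  For the y component: f_2(F) = 4*u*v - 2; d F_2 = (2*v) du + (2*u) dv
Combining and collecting du, dv coefficients:
  coeff of du: 4*v*(2*u*v - 1)
  coeff of dv: 8*u^2*v - 4*u - 3*v - 1
F^* omega = (4*v*(2*u*v - 1)) du + (8*u^2*v - 4*u - 3*v - 1) dv.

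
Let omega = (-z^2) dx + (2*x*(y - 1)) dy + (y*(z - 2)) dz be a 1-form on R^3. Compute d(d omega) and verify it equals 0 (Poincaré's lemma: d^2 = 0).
d(d omega) = 0

Step 1: d omega = sum_{i<j} (∂f_j/∂x_i - ∂f_i/∂x_j) dx_i ∧ dx_j:
  coeff of dx ∧ dy: 2*y - 2
  coeff of dx ∧ dz: 2*z
  coeff of dy ∧ dz: z - 2
Step 2: Apply d again to each 2-form coefficient. The only possible 3-form in R^3 is dx ∧ dy ∧ dz, with coefficient
  ∂(coeff of dy∧dz)/∂x - ∂(coeff of dx∧dz)/∂y + ∂(coeff of dx∧dy)/∂z
  = ∂/∂x (z - 2) - ∂/∂y (2*z) + ∂/∂z (2*y - 2).
Each of these terms simplifies to sums of mixed partials that cancel in pairs. The result is 0 (by equality of mixed partials for smooth functions — Schwarz / Clairaut).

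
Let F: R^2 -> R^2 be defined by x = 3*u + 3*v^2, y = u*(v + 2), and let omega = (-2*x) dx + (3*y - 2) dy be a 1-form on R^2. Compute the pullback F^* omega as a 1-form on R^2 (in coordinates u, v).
F^* omega = (3*u*v^2 + 12*u*v - 6*u - 18*v^2 - 2*v - 4) du + (3*u^2*v + 6*u^2 - 36*u*v - 2*u - 36*v^3) dv

Using F^*(f dg) = (f ∘ F) d(g ∘ F), substitute each coordinate x_i by F_i(u, v) in f_i, and replace dx_i by d F_i = (∂F_i/∂u) du + (∂F_i/∂v) dv.
  For the x component: f_1(F) = -6*u - 6*v^2; d F_1 = (3) du + (6*v) dv
  For the y component: f_2(F) = 3*u*v + 6*u - 2; d F_2 = (v + 2) du + (u) dv
Combining and collecting du, dv coefficients:
  coeff of du: 3*u*v^2 + 12*u*v - 6*u - 18*v^2 - 2*v - 4
  coeff of dv: 3*u^2*v + 6*u^2 - 36*u*v - 2*u - 36*v^3
F^* omega = (3*u*v^2 + 12*u*v - 6*u - 18*v^2 - 2*v - 4) du + (3*u^2*v + 6*u^2 - 36*u*v - 2*u - 36*v^3) dv.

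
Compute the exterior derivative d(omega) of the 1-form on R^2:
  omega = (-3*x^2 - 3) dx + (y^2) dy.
d(omega) = 0

For a 1-form omega = sum_i f_i dx_i, the exterior derivative is
  d(omega) = sum_{i < j} (∂f_j/∂x_i - ∂f_i/∂x_j) dx_i ∧ dx_j.

Assembling: d(omega) = 0.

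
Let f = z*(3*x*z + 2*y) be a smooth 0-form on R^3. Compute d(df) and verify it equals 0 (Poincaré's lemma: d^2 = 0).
d(df) = 0

Step 1: df = sum_i (∂f/∂x_i) dx_i = (3*z^2) dx + (2*z) dy + (6*x*z + 2*y) dz.
Step 2: Apply d again. Using the 1-form formula, the coefficient of dx ∧ dy in d(df) is ∂^2 f/∂x ∂y - ∂^2 f/∂y ∂x = (0) - (0) = 0 (equality of mixed partials for smooth f).
Similarly for dx ∧ dz and dy ∧ dz — all coefficients vanish. So d(df) = 0.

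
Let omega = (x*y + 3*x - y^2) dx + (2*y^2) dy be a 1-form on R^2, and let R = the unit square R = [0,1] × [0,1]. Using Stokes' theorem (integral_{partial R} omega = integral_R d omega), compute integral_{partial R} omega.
integral_(partial R) omega = 1/2

Stokes: integral_partial_R omega = integral_R d omega with d omega = (∂Q/∂x - ∂P/∂y) dx ∧ dy.
  ∂Q/∂x = 0
  ∂P/∂y = x - 2*y
  integrand = ∂Q/∂x - ∂P/∂y = -x + 2*y.
Integrating over R: integral_0^1 integral_0^1 (-x + 2*y) dx dy = 1/2.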